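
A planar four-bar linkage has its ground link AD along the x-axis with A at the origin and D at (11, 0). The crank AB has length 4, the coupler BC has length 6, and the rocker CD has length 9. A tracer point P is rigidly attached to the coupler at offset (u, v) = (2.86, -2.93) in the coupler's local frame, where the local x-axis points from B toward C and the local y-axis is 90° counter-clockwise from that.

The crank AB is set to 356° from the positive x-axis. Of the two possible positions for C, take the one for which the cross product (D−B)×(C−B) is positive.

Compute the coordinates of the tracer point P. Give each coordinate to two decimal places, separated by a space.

6.95 2.55

A=(0,0), D=(11.00,0)
B = A + 4.00·(cos356°, sin356°) = (3.9903, -0.2790)
|BD| = 7.0153
circle(B,6.00) ∩ circle(D,9.00): a=0.3004, h=5.9925
  candidates: C₊=(4.0520,5.7207) cross=42.039; C₋=(4.5287,-6.2548) cross=-42.039
  mode + wants cross > 0 → take C=(4.0520,5.7207) (cross=42.039)
ex = (C−B)/|BC| = (0.0103,0.9999); ey = (-0.9999,0.0103)
P = B + 2.86·ex + -2.93·ey = (6.9496,2.5506)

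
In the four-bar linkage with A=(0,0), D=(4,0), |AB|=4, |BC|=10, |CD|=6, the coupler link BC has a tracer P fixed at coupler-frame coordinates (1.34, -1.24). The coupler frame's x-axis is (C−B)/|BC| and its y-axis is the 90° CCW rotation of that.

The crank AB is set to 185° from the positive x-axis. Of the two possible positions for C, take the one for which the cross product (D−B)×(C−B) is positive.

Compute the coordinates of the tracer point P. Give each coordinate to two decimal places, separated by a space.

-2.16 -0.46

A=(0,0), D=(4.00,0)
B = A + 4.00·(cos185°, sin185°) = (-3.9848, -0.3486)
|BD| = 7.9924
circle(B,10.00) ∩ circle(D,6.00): a=8.0000, h=6.0000
  candidates: C₊=(3.7459,5.9946) cross=47.954; C₋=(4.2693,-5.9940) cross=-47.954
  mode + wants cross > 0 → take C=(3.7459,5.9946) (cross=47.954)
ex = (C−B)/|BC| = (0.7731,0.6343); ey = (-0.6343,0.7731)
P = B + 1.34·ex + -1.24·ey = (-2.1623,-0.4572)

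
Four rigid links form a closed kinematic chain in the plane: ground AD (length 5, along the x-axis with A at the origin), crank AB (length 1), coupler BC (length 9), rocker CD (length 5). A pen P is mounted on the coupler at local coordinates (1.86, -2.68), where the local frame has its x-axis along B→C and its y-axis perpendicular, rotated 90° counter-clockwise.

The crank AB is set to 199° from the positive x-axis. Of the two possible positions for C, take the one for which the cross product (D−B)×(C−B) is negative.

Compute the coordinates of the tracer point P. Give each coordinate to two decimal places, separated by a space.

A=(0,0), D=(5.00,0)
B = A + 1.00·(cos199°, sin199°) = (-0.9455, -0.3256)
|BD| = 5.9544
circle(B,9.00) ∩ circle(D,5.00): a=7.6796, h=4.6930
  candidates: C₊=(6.4660,4.7803) cross=27.944; C₋=(6.9792,-4.5916) cross=-27.944
  mode - wants cross < 0 → take C=(6.9792,-4.5916) (cross=-27.944)
ex = (C−B)/|BC| = (0.8805,-0.4740); ey = (0.4740,0.8805)
P = B + 1.86·ex + -2.68·ey = (-0.5781,-3.5670)

-0.58 -3.57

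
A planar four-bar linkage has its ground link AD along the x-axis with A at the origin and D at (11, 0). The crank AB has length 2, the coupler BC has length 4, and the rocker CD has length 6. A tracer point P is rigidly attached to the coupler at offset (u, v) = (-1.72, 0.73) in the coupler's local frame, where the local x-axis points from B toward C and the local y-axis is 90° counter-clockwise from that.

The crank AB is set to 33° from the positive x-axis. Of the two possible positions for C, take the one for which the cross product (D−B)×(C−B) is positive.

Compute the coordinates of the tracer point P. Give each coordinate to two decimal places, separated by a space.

-0.18 1.24

A=(0,0), D=(11.00,0)
B = A + 2.00·(cos33°, sin33°) = (1.6773, 1.0893)
|BD| = 9.3861
circle(B,4.00) ∩ circle(D,6.00): a=3.6276, h=1.6853
  candidates: C₊=(5.4760,2.3422) cross=15.818; C₋=(5.0849,-1.0056) cross=-15.818
  mode + wants cross > 0 → take C=(5.4760,2.3422) (cross=15.818)
ex = (C−B)/|BC| = (0.9497,0.3132); ey = (-0.3132,0.9497)
P = B + -1.72·ex + 0.73·ey = (-0.1848,1.2438)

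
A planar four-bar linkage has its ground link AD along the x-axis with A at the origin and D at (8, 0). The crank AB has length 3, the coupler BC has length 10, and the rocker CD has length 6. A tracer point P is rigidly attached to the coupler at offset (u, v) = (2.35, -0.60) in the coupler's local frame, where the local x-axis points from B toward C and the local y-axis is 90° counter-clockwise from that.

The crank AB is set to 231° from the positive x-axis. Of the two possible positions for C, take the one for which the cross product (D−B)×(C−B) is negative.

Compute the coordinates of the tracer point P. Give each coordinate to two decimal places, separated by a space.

A=(0,0), D=(8.00,0)
B = A + 3.00·(cos231°, sin231°) = (-1.8880, -2.3314)
|BD| = 10.1591
circle(B,10.00) ∩ circle(D,6.00): a=8.2294, h=5.6812
  candidates: C₊=(4.8180,5.0868) cross=57.716; C₋=(7.4256,-5.9724) cross=-57.716
  mode - wants cross < 0 → take C=(7.4256,-5.9724) (cross=-57.716)
ex = (C−B)/|BC| = (0.9314,-0.3641); ey = (0.3641,0.9314)
P = B + 2.35·ex + -0.60·ey = (0.0823,-3.7459)

0.08 -3.75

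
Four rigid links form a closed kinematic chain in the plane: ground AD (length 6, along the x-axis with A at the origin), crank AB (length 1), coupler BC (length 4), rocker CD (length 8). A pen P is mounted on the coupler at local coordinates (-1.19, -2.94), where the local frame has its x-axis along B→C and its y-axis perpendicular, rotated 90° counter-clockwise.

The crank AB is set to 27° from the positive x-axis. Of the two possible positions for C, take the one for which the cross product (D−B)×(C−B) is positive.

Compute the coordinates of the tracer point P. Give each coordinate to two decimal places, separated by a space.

4.05 0.72

A=(0,0), D=(6.00,0)
B = A + 1.00·(cos27°, sin27°) = (0.8910, 0.4540)
|BD| = 5.1291
circle(B,4.00) ∩ circle(D,8.00): a=-2.1146, h=3.3954
  candidates: C₊=(-0.9148,4.0232) cross=17.415; C₋=(-1.5158,-2.7409) cross=-17.415
  mode + wants cross > 0 → take C=(-0.9148,4.0232) (cross=17.415)
ex = (C−B)/|BC| = (-0.4514,0.8923); ey = (-0.8923,-0.4514)
P = B + -1.19·ex + -2.94·ey = (4.0516,0.7194)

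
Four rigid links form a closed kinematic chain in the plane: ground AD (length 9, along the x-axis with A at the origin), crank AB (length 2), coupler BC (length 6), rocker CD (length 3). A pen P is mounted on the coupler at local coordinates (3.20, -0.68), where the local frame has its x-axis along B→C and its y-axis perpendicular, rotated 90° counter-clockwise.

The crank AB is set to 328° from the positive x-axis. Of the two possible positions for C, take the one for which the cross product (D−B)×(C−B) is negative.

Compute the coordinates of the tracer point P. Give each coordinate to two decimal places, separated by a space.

4.62 -2.54

A=(0,0), D=(9.00,0)
B = A + 2.00·(cos328°, sin328°) = (1.6961, -1.0598)
|BD| = 7.3804
circle(B,6.00) ∩ circle(D,3.00): a=5.5194, h=2.3530
  candidates: C₊=(6.8204,2.0614) cross=17.366; C₋=(7.4962,-2.5959) cross=-17.366
  mode - wants cross < 0 → take C=(7.4962,-2.5959) (cross=-17.366)
ex = (C−B)/|BC| = (0.9667,-0.2560); ey = (0.2560,0.9667)
P = B + 3.20·ex + -0.68·ey = (4.6154,-2.5364)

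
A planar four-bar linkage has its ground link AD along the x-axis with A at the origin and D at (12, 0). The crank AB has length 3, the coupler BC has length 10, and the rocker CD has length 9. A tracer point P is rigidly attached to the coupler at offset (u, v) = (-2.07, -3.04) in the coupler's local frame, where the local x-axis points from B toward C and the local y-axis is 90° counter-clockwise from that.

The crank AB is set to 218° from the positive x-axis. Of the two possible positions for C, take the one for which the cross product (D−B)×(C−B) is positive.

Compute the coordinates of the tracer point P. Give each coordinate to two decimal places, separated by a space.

-1.67 -5.46

A=(0,0), D=(12.00,0)
B = A + 3.00·(cos218°, sin218°) = (-2.3640, -1.8470)
|BD| = 14.4823
circle(B,10.00) ∩ circle(D,9.00): a=7.8971, h=6.1348
  candidates: C₊=(4.6862,5.2448) cross=88.846; C₋=(6.2510,-6.9245) cross=-88.846
  mode + wants cross > 0 → take C=(4.6862,5.2448) (cross=88.846)
ex = (C−B)/|BC| = (0.7050,0.7092); ey = (-0.7092,0.7050)
P = B + -2.07·ex + -3.04·ey = (-1.6675,-5.4583)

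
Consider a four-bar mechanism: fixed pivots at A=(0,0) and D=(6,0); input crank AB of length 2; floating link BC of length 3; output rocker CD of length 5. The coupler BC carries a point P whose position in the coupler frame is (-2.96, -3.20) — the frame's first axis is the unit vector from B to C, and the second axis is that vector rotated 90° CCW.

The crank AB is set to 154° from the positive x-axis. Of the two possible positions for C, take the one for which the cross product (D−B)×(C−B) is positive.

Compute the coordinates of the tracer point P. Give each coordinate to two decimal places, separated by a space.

-4.28 -2.71

A=(0,0), D=(6.00,0)
B = A + 2.00·(cos154°, sin154°) = (-1.7976, 0.8767)
|BD| = 7.8467
circle(B,3.00) ∩ circle(D,5.00): a=2.9038, h=0.7535
  candidates: C₊=(1.1722,1.3011) cross=5.913; C₋=(1.0039,-0.1965) cross=-5.913
  mode + wants cross > 0 → take C=(1.1722,1.3011) (cross=5.913)
ex = (C−B)/|BC| = (0.9899,0.1414); ey = (-0.1414,0.9899)
P = B + -2.96·ex + -3.20·ey = (-4.2752,-2.7098)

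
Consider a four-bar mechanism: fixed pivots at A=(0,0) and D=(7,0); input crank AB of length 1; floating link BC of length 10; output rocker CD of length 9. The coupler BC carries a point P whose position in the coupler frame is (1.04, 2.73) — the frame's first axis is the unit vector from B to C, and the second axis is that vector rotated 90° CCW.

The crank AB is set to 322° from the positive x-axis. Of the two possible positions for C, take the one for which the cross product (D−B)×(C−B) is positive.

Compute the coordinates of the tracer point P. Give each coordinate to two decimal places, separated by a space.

A=(0,0), D=(7.00,0)
B = A + 1.00·(cos322°, sin322°) = (0.7880, -0.6157)
|BD| = 6.2424
circle(B,10.00) ∩ circle(D,9.00): a=4.6431, h=8.8568
  candidates: C₊=(4.5349,8.6558) cross=55.288; C₋=(6.2819,-8.9713) cross=-55.288
  mode + wants cross > 0 → take C=(4.5349,8.6558) (cross=55.288)
ex = (C−B)/|BC| = (0.3747,0.9271); ey = (-0.9271,0.3747)
P = B + 1.04·ex + 2.73·ey = (-1.3534,1.3715)

-1.35 1.37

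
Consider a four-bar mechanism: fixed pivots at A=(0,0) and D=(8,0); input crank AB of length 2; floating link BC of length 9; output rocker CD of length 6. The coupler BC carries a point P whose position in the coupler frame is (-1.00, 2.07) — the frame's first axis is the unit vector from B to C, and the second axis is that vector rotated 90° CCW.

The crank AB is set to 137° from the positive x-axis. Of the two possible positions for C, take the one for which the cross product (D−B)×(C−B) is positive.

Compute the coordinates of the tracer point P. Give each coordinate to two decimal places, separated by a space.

A=(0,0), D=(8.00,0)
B = A + 2.00·(cos137°, sin137°) = (-1.4627, 1.3640)
|BD| = 9.5605
circle(B,9.00) ∩ circle(D,6.00): a=7.1337, h=5.4873
  candidates: C₊=(6.3809,5.7774) cross=52.461; C₋=(4.8151,-5.0849) cross=-52.461
  mode + wants cross > 0 → take C=(6.3809,5.7774) (cross=52.461)
ex = (C−B)/|BC| = (0.8715,0.4904); ey = (-0.4904,0.8715)
P = B + -1.00·ex + 2.07·ey = (-3.3493,2.6776)

-3.35 2.68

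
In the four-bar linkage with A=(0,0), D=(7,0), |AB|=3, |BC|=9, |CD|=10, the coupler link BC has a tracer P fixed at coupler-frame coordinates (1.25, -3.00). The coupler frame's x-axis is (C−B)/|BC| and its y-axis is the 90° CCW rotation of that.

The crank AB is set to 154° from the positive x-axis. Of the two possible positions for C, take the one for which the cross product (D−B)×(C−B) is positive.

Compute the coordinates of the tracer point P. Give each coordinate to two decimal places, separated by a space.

A=(0,0), D=(7.00,0)
B = A + 3.00·(cos154°, sin154°) = (-2.6964, 1.3151)
|BD| = 9.7852
circle(B,9.00) ∩ circle(D,10.00): a=3.9217, h=8.1006
  candidates: C₊=(2.2785,8.8152) cross=79.266; C₋=(0.1010,-7.2391) cross=-79.266
  mode + wants cross > 0 → take C=(2.2785,8.8152) (cross=79.266)
ex = (C−B)/|BC| = (0.5528,0.8333); ey = (-0.8333,0.5528)
P = B + 1.25·ex + -3.00·ey = (0.4946,0.6985)

0.49 0.70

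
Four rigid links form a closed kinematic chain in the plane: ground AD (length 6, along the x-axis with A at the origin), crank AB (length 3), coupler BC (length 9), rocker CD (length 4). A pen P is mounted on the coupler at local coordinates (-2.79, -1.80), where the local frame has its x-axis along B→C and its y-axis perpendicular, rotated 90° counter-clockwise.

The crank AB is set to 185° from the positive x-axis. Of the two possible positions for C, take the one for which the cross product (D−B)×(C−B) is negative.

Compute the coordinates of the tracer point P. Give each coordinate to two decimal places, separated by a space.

-6.27 -0.77

A=(0,0), D=(6.00,0)
B = A + 3.00·(cos185°, sin185°) = (-2.9886, -0.2615)
|BD| = 8.9924
circle(B,9.00) ∩ circle(D,4.00): a=8.1104, h=3.9015
  candidates: C₊=(5.0049,3.8742) cross=35.084; C₋=(5.2318,-3.9255) cross=-35.084
  mode - wants cross < 0 → take C=(5.2318,-3.9255) (cross=-35.084)
ex = (C−B)/|BC| = (0.9134,-0.4071); ey = (0.4071,0.9134)
P = B + -2.79·ex + -1.80·ey = (-6.2697,-0.7697)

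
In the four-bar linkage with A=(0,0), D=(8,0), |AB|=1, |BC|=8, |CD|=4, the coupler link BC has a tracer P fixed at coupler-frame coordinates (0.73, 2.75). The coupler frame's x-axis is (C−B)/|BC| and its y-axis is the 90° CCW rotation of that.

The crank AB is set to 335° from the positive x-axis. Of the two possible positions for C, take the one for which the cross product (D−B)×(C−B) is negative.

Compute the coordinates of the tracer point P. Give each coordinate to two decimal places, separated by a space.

2.79 1.71

A=(0,0), D=(8.00,0)
B = A + 1.00·(cos335°, sin335°) = (0.9063, -0.4226)
|BD| = 7.1063
circle(B,8.00) ∩ circle(D,4.00): a=6.9304, h=3.9961
  candidates: C₊=(7.5868,3.9786) cross=28.398; C₋=(8.0621,-3.9995) cross=-28.398
  mode - wants cross < 0 → take C=(8.0621,-3.9995) (cross=-28.398)
ex = (C−B)/|BC| = (0.8945,-0.4471); ey = (0.4471,0.8945)
P = B + 0.73·ex + 2.75·ey = (2.7888,1.7108)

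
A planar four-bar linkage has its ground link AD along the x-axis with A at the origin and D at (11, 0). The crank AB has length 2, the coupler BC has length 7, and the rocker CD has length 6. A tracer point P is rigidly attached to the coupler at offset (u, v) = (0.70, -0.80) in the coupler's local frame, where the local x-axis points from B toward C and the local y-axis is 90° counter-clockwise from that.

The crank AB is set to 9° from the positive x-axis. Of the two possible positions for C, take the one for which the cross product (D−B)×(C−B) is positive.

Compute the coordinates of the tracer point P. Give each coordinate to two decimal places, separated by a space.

A=(0,0), D=(11.00,0)
B = A + 2.00·(cos9°, sin9°) = (1.9754, 0.3129)
|BD| = 9.0300
circle(B,7.00) ∩ circle(D,6.00): a=5.2348, h=4.6472
  candidates: C₊=(7.3681,4.7759) cross=41.964; C₋=(7.0461,-4.5129) cross=-41.964
  mode + wants cross > 0 → take C=(7.3681,4.7759) (cross=41.964)
ex = (C−B)/|BC| = (0.7704,0.6376); ey = (-0.6376,0.7704)
P = B + 0.70·ex + -0.80·ey = (3.0247,0.1429)

3.02 0.14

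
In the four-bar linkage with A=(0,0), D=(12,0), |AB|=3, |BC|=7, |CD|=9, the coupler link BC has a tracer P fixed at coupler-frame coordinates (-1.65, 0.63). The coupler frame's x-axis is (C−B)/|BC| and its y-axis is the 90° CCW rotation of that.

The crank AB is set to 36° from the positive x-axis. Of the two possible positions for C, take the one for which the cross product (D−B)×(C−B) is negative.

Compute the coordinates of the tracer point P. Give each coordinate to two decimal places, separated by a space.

2.55 3.53

A=(0,0), D=(12.00,0)
B = A + 3.00·(cos36°, sin36°) = (2.4271, 1.7634)
|BD| = 9.7340
circle(B,7.00) ∩ circle(D,9.00): a=3.2233, h=6.2137
  candidates: C₊=(6.7226,7.2904) cross=60.484; C₋=(4.4714,-4.9315) cross=-60.484
  mode - wants cross < 0 → take C=(4.4714,-4.9315) (cross=-60.484)
ex = (C−B)/|BC| = (0.2920,-0.9564); ey = (0.9564,0.2920)
P = B + -1.65·ex + 0.63·ey = (2.5477,3.5254)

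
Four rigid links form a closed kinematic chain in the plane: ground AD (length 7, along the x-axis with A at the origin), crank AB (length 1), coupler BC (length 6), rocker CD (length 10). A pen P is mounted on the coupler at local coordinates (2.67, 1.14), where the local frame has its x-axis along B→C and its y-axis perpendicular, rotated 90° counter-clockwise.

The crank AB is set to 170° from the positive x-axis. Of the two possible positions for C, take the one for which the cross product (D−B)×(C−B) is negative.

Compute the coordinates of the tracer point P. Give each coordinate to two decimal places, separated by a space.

0.09 -2.52

A=(0,0), D=(7.00,0)
B = A + 1.00·(cos170°, sin170°) = (-0.9848, 0.1736)
|BD| = 7.9867
circle(B,6.00) ∩ circle(D,10.00): a=-0.0133, h=6.0000
  candidates: C₊=(-0.8677,6.1725) cross=47.920; C₋=(-1.1286,-5.8246) cross=-47.920
  mode - wants cross < 0 → take C=(-1.1286,-5.8246) (cross=-47.920)
ex = (C−B)/|BC| = (-0.0240,-0.9997); ey = (0.9997,-0.0240)
P = B + 2.67·ex + 1.14·ey = (0.0909,-2.5229)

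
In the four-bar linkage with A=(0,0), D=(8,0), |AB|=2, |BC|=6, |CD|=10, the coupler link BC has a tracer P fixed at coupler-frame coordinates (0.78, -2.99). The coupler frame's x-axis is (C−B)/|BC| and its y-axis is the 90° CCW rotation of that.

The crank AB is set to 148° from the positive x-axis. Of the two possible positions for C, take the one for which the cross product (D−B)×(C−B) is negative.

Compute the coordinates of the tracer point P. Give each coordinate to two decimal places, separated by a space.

A=(0,0), D=(8.00,0)
B = A + 2.00·(cos148°, sin148°) = (-1.6961, 1.0598)
|BD| = 9.7538
circle(B,6.00) ∩ circle(D,10.00): a=1.5962, h=5.7838
  candidates: C₊=(0.5191,6.6359) cross=56.414; C₋=(-0.7378,-4.8631) cross=-56.414
  mode - wants cross < 0 → take C=(-0.7378,-4.8631) (cross=-56.414)
ex = (C−B)/|BC| = (0.1597,-0.9872); ey = (0.9872,0.1597)
P = B + 0.78·ex + -2.99·ey = (-4.5231,-0.1877)

-4.52 -0.19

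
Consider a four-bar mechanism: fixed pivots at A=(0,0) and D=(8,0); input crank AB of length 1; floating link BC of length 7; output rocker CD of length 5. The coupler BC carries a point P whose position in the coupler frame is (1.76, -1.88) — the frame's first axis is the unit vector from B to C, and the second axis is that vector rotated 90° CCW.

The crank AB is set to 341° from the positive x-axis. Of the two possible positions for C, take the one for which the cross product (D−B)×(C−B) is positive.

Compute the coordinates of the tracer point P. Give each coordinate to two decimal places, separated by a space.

A=(0,0), D=(8.00,0)
B = A + 1.00·(cos341°, sin341°) = (0.9455, -0.3256)
|BD| = 7.0620
circle(B,7.00) ∩ circle(D,5.00): a=5.2302, h=4.6524
  candidates: C₊=(5.9557,4.5630) cross=32.855; C₋=(6.3847,-4.7319) cross=-32.855
  mode + wants cross > 0 → take C=(5.9557,4.5630) (cross=32.855)
ex = (C−B)/|BC| = (0.7157,0.6984); ey = (-0.6984,0.7157)
P = B + 1.76·ex + -1.88·ey = (3.5182,-0.4420)

3.52 -0.44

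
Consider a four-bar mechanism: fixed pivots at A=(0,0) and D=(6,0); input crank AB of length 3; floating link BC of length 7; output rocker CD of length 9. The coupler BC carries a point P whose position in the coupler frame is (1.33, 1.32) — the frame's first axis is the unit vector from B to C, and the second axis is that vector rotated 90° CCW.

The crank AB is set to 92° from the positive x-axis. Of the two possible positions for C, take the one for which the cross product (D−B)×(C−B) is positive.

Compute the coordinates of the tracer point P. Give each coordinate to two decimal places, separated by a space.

A=(0,0), D=(6.00,0)
B = A + 3.00·(cos92°, sin92°) = (-0.1047, 2.9982)
|BD| = 6.8012
circle(B,7.00) ∩ circle(D,9.00): a=1.0481, h=6.9211
  candidates: C₊=(3.8871,8.7485) cross=47.072; C₋=(-2.2150,-3.6762) cross=-47.072
  mode + wants cross > 0 → take C=(3.8871,8.7485) (cross=47.072)
ex = (C−B)/|BC| = (0.5703,0.8215); ey = (-0.8215,0.5703)
P = B + 1.33·ex + 1.32·ey = (-0.4306,4.8435)

-0.43 4.84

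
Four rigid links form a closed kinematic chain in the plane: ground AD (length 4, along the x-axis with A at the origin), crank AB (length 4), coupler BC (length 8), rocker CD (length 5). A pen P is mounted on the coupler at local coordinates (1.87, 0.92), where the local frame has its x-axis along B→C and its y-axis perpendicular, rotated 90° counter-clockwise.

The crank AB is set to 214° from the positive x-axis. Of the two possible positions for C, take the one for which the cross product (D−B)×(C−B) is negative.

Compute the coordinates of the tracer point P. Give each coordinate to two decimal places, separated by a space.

-1.24 -2.02

A=(0,0), D=(4.00,0)
B = A + 4.00·(cos214°, sin214°) = (-3.3162, -2.2368)
|BD| = 7.6504
circle(B,8.00) ∩ circle(D,5.00): a=6.3741, h=4.8344
  candidates: C₊=(1.3660,4.2499) cross=36.985; C₋=(4.1929,-4.9963) cross=-36.985
  mode - wants cross < 0 → take C=(4.1929,-4.9963) (cross=-36.985)
ex = (C−B)/|BC| = (0.9386,-0.3449); ey = (0.3449,0.9386)
P = B + 1.87·ex + 0.92·ey = (-1.2436,-2.0183)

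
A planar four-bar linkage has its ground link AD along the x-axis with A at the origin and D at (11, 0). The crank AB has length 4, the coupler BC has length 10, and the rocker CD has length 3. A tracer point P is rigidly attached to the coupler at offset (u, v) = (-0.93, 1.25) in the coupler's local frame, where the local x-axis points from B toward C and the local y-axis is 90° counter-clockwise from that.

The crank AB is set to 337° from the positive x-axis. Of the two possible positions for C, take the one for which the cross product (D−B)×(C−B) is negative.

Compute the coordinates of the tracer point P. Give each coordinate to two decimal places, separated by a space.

A=(0,0), D=(11.00,0)
B = A + 4.00·(cos337°, sin337°) = (3.6820, -1.5629)
|BD| = 7.4830
circle(B,10.00) ∩ circle(D,3.00): a=9.8219, h=1.8787
  candidates: C₊=(12.8950,2.3258) cross=14.058; C₋=(13.6797,-1.3487) cross=-14.058
  mode - wants cross < 0 → take C=(13.6797,-1.3487) (cross=-14.058)
ex = (C−B)/|BC| = (0.9998,0.0214); ey = (-0.0214,0.9998)
P = B + -0.93·ex + 1.25·ey = (2.7255,-0.3331)

2.73 -0.33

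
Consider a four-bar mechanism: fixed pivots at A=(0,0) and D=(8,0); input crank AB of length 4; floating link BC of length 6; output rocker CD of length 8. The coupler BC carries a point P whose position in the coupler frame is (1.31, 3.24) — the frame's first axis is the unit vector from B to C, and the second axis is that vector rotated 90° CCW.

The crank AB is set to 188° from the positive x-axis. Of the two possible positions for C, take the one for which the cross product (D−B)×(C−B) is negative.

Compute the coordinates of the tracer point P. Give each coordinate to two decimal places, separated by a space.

-1.07 1.40

A=(0,0), D=(8.00,0)
B = A + 4.00·(cos188°, sin188°) = (-3.9611, -0.5567)
|BD| = 11.9740
circle(B,6.00) ∩ circle(D,8.00): a=4.8178, h=3.5761
  candidates: C₊=(0.6853,3.2396) cross=42.821; C₋=(1.0178,-3.9050) cross=-42.821
  mode - wants cross < 0 → take C=(1.0178,-3.9050) (cross=-42.821)
ex = (C−B)/|BC| = (0.8298,-0.5580); ey = (0.5580,0.8298)
P = B + 1.31·ex + 3.24·ey = (-1.0660,1.4009)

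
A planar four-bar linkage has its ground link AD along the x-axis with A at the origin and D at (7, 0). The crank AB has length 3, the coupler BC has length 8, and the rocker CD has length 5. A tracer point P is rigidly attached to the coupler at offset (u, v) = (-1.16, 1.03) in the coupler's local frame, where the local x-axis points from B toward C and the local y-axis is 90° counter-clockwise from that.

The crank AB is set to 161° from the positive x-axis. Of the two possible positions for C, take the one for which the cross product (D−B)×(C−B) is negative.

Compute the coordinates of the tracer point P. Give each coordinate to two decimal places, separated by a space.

A=(0,0), D=(7.00,0)
B = A + 3.00·(cos161°, sin161°) = (-2.8366, 0.9767)
|BD| = 9.8849
circle(B,8.00) ∩ circle(D,5.00): a=6.9152, h=4.0225
  candidates: C₊=(4.4422,4.2963) cross=39.762; C₋=(3.6473,-3.7094) cross=-39.762
  mode - wants cross < 0 → take C=(3.6473,-3.7094) (cross=-39.762)
ex = (C−B)/|BC| = (0.8105,-0.5858); ey = (0.5858,0.8105)
P = B + -1.16·ex + 1.03·ey = (-3.1734,2.4910)

-3.17 2.49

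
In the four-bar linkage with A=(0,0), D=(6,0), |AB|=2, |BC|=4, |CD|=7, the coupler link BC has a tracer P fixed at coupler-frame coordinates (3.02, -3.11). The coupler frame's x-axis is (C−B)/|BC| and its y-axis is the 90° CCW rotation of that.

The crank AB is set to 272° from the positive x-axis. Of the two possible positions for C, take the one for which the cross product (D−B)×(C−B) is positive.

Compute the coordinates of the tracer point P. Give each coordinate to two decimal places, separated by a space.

2.51 1.58

A=(0,0), D=(6.00,0)
B = A + 2.00·(cos272°, sin272°) = (0.0698, -1.9988)
|BD| = 6.2580
circle(B,4.00) ∩ circle(D,7.00): a=0.4924, h=3.9696
  candidates: C₊=(-0.7315,1.9201) cross=24.842; C₋=(1.8042,-5.6032) cross=-24.842
  mode + wants cross > 0 → take C=(-0.7315,1.9201) (cross=24.842)
ex = (C−B)/|BC| = (-0.2003,0.9797); ey = (-0.9797,-0.2003)
P = B + 3.02·ex + -3.11·ey = (2.5118,1.5830)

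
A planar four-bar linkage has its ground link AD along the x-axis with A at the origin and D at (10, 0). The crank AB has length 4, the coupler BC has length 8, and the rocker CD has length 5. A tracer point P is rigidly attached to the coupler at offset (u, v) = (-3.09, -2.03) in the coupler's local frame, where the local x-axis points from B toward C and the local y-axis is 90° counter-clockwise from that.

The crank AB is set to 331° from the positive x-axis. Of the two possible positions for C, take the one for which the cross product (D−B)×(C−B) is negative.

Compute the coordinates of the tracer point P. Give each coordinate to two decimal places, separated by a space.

-0.12 -2.67

A=(0,0), D=(10.00,0)
B = A + 4.00·(cos331°, sin331°) = (3.4985, -1.9392)
|BD| = 6.7846
circle(B,8.00) ∩ circle(D,5.00): a=6.2665, h=4.9731
  candidates: C₊=(8.0820,4.6175) cross=33.740; C₋=(10.9250,-4.9137) cross=-33.740
  mode - wants cross < 0 → take C=(10.9250,-4.9137) (cross=-33.740)
ex = (C−B)/|BC| = (0.9283,-0.3718); ey = (0.3718,0.9283)
P = B + -3.09·ex + -2.03·ey = (-0.1248,-2.6748)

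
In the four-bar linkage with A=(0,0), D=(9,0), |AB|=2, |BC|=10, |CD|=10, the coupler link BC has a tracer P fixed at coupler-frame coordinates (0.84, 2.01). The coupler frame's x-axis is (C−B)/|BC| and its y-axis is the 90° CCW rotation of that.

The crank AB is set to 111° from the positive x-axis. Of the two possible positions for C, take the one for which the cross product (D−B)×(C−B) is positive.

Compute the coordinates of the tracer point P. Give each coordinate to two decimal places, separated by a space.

-1.70 3.81

A=(0,0), D=(9.00,0)
B = A + 2.00·(cos111°, sin111°) = (-0.7167, 1.8672)
|BD| = 9.8945
circle(B,10.00) ∩ circle(D,10.00): a=4.9473, h=8.6905
  candidates: C₊=(5.7816,9.4679) cross=85.988; C₋=(2.5017,-7.6008) cross=-85.988
  mode + wants cross > 0 → take C=(5.7816,9.4679) (cross=85.988)
ex = (C−B)/|BC| = (0.6498,0.7601); ey = (-0.7601,0.6498)
P = B + 0.84·ex + 2.01·ey = (-1.6986,3.8118)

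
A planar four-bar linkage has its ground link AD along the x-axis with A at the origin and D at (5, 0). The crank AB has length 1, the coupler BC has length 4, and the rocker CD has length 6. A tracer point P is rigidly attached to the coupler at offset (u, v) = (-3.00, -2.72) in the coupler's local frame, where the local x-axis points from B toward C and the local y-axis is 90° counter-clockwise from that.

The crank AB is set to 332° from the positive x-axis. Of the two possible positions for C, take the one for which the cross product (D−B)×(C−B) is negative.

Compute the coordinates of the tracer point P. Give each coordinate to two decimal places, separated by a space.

-1.92 2.45

A=(0,0), D=(5.00,0)
B = A + 1.00·(cos332°, sin332°) = (0.8829, -0.4695)
|BD| = 4.1437
circle(B,4.00) ∩ circle(D,6.00): a=-0.3414, h=3.9854
  candidates: C₊=(0.0922,3.4516) cross=16.514; C₋=(0.9953,-4.4679) cross=-16.514
  mode - wants cross < 0 → take C=(0.9953,-4.4679) (cross=-16.514)
ex = (C−B)/|BC| = (0.0281,-0.9996); ey = (0.9996,0.0281)
P = B + -3.00·ex + -2.72·ey = (-1.9202,2.4530)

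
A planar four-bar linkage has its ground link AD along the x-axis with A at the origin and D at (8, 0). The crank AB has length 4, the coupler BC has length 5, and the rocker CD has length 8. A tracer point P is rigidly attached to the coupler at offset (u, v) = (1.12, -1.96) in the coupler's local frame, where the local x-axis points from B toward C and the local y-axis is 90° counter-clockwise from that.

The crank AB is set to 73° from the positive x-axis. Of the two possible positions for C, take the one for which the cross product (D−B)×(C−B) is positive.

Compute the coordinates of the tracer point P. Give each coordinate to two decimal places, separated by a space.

3.34 3.20

A=(0,0), D=(8.00,0)
B = A + 4.00·(cos73°, sin73°) = (1.1695, 3.8252)
|BD| = 7.8287
circle(B,5.00) ∩ circle(D,8.00): a=1.4235, h=4.7931
  candidates: C₊=(4.7535,7.3116) cross=37.524; C₋=(0.0695,-1.0523) cross=-37.524
  mode + wants cross > 0 → take C=(4.7535,7.3116) (cross=37.524)
ex = (C−B)/|BC| = (0.7168,0.6973); ey = (-0.6973,0.7168)
P = B + 1.12·ex + -1.96·ey = (3.3390,3.2013)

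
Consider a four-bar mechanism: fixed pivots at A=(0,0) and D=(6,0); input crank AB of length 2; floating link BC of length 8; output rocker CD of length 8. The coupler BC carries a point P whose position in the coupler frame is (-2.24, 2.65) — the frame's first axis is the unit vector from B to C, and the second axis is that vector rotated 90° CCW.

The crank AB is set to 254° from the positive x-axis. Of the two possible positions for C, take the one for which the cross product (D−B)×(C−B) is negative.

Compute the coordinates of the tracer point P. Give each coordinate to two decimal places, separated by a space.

-0.06 1.51

A=(0,0), D=(6.00,0)
B = A + 2.00·(cos254°, sin254°) = (-0.5513, -1.9225)
|BD| = 6.8275
circle(B,8.00) ∩ circle(D,8.00): a=3.4138, h=7.2351
  candidates: C₊=(0.6871,5.9810) cross=49.398; C₋=(4.7616,-7.9036) cross=-49.398
  mode - wants cross < 0 → take C=(4.7616,-7.9036) (cross=-49.398)
ex = (C−B)/|BC| = (0.6641,-0.7476); ey = (0.7476,0.6641)
P = B + -2.24·ex + 2.65·ey = (-0.0577,1.5121)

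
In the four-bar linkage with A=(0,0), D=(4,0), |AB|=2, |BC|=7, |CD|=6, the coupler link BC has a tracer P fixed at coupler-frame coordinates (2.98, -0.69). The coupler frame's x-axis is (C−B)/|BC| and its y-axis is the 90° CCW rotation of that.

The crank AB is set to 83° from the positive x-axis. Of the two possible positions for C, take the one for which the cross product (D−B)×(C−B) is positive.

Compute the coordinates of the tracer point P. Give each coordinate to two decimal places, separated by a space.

3.16 2.91

A=(0,0), D=(4.00,0)
B = A + 2.00·(cos83°, sin83°) = (0.2437, 1.9851)
|BD| = 4.2485
circle(B,7.00) ∩ circle(D,6.00): a=3.6542, h=5.9705
  candidates: C₊=(6.2642,5.5564) cross=25.366; C₋=(0.6849,-5.0010) cross=-25.366
  mode + wants cross > 0 → take C=(6.2642,5.5564) (cross=25.366)
ex = (C−B)/|BC| = (0.8601,0.5102); ey = (-0.5102,0.8601)
P = B + 2.98·ex + -0.69·ey = (3.1588,2.9120)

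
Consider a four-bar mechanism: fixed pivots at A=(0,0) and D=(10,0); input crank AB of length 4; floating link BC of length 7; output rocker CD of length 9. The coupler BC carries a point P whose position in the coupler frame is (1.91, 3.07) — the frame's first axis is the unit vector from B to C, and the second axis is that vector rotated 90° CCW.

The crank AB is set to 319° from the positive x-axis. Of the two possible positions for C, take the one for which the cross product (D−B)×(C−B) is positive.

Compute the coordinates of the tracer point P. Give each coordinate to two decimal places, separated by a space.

A=(0,0), D=(10.00,0)
B = A + 4.00·(cos319°, sin319°) = (3.0188, -2.6242)
|BD| = 7.4581
circle(B,7.00) ∩ circle(D,9.00): a=1.5837, h=6.8185
  candidates: C₊=(2.1021,4.3155) cross=50.853; C₋=(6.9005,-8.4494) cross=-50.853
  mode + wants cross > 0 → take C=(2.1021,4.3155) (cross=50.853)
ex = (C−B)/|BC| = (-0.1310,0.9914); ey = (-0.9914,-0.1310)
P = B + 1.91·ex + 3.07·ey = (-0.2749,-1.1327)

-0.27 -1.13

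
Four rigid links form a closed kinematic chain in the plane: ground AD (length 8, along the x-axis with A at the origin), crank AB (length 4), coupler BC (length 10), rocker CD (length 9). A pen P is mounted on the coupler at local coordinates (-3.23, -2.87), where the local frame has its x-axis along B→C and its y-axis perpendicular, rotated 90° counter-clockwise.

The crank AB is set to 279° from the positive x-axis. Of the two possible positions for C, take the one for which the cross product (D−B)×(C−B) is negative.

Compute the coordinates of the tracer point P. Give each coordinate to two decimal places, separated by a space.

-3.60 -4.84

A=(0,0), D=(8.00,0)
B = A + 4.00·(cos279°, sin279°) = (0.6257, -3.9508)
|BD| = 8.3659
circle(B,10.00) ∩ circle(D,9.00): a=5.3185, h=8.4684
  candidates: C₊=(1.3147,6.0255) cross=70.846; C₋=(9.3130,-8.9037) cross=-70.846
  mode - wants cross < 0 → take C=(9.3130,-8.9037) (cross=-70.846)
ex = (C−B)/|BC| = (0.8687,-0.4953); ey = (0.4953,0.8687)
P = B + -3.23·ex + -2.87·ey = (-3.6017,-4.8442)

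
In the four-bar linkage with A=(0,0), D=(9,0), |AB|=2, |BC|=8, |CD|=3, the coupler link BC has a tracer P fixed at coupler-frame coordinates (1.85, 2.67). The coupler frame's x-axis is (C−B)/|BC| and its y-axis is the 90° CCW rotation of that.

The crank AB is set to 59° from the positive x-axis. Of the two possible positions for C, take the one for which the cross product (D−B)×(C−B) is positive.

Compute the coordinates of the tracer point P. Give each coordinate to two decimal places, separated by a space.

A=(0,0), D=(9.00,0)
B = A + 2.00·(cos59°, sin59°) = (1.0301, 1.7143)
|BD| = 8.1522
circle(B,8.00) ∩ circle(D,3.00): a=7.4494, h=2.9165
  candidates: C₊=(8.9262,2.9991) cross=23.776; C₋=(7.6996,-2.7035) cross=-23.776
  mode + wants cross > 0 → take C=(8.9262,2.9991) (cross=23.776)
ex = (C−B)/|BC| = (0.9870,0.1606); ey = (-0.1606,0.9870)
P = B + 1.85·ex + 2.67·ey = (2.4273,4.6468)

2.43 4.65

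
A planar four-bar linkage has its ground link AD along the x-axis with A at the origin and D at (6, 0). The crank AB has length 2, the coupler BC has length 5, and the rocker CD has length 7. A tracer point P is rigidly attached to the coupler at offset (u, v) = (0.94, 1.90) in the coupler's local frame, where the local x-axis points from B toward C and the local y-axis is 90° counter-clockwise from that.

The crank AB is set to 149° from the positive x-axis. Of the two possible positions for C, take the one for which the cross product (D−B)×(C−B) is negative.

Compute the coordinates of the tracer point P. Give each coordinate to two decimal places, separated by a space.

A=(0,0), D=(6.00,0)
B = A + 2.00·(cos149°, sin149°) = (-1.7143, 1.0301)
|BD| = 7.7828
circle(B,5.00) ∩ circle(D,7.00): a=2.3495, h=4.4136
  candidates: C₊=(1.1987,5.0939) cross=34.350; C₋=(0.0304,-3.6556) cross=-34.350
  mode - wants cross < 0 → take C=(0.0304,-3.6556) (cross=-34.350)
ex = (C−B)/|BC| = (0.3489,-0.9371); ey = (0.9371,0.3489)
P = B + 0.94·ex + 1.90·ey = (0.3942,0.8122)

0.39 0.81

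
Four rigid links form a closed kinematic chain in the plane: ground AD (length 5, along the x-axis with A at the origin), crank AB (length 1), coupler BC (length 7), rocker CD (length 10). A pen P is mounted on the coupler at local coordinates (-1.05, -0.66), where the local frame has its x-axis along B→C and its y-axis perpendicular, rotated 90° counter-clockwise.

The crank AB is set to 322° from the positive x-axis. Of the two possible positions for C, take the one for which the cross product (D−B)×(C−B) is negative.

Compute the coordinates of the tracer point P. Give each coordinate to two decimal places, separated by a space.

0.64 0.62

A=(0,0), D=(5.00,0)
B = A + 1.00·(cos322°, sin322°) = (0.7880, -0.6157)
|BD| = 4.2567
circle(B,7.00) ∩ circle(D,10.00): a=-3.8621, h=5.8382
  candidates: C₊=(-3.8779,4.6025) cross=24.852; C₋=(-2.1891,-6.9510) cross=-24.852
  mode - wants cross < 0 → take C=(-2.1891,-6.9510) (cross=-24.852)
ex = (C−B)/|BC| = (-0.4253,-0.9051); ey = (0.9051,-0.4253)
P = B + -1.05·ex + -0.66·ey = (0.6372,0.6153)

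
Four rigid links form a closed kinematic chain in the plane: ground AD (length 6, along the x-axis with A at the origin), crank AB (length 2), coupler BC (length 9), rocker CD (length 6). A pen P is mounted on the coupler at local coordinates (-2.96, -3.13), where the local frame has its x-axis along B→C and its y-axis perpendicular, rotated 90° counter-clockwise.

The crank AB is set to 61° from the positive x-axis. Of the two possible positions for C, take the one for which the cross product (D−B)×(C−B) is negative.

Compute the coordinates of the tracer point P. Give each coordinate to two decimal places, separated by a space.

A=(0,0), D=(6.00,0)
B = A + 2.00·(cos61°, sin61°) = (0.9696, 1.7492)
|BD| = 5.3258
circle(B,9.00) ∩ circle(D,6.00): a=6.8876, h=5.7932
  candidates: C₊=(9.3779,4.9588) cross=30.854; C₋=(5.5724,-5.9847) cross=-30.854
  mode - wants cross < 0 → take C=(5.5724,-5.9847) (cross=-30.854)
ex = (C−B)/|BC| = (0.5114,-0.8593); ey = (0.8593,0.5114)
P = B + -2.96·ex + -3.13·ey = (-3.2339,2.6921)

-3.23 2.69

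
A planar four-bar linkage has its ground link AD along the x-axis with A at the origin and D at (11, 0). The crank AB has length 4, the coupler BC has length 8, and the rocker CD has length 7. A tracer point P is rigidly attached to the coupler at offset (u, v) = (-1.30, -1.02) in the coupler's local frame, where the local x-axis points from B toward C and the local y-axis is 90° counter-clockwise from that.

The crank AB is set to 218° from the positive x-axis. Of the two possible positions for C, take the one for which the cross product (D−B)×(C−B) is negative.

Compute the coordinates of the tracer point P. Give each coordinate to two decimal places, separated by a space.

-4.55 -3.35

A=(0,0), D=(11.00,0)
B = A + 4.00·(cos218°, sin218°) = (-3.1520, -2.4626)
|BD| = 14.3647
circle(B,8.00) ∩ circle(D,7.00): a=7.7045, h=2.1543
  candidates: C₊=(4.0690,0.9806) cross=30.946; C₋=(4.8077,-3.2643) cross=-30.946
  mode - wants cross < 0 → take C=(4.8077,-3.2643) (cross=-30.946)
ex = (C−B)/|BC| = (0.9950,-0.1002); ey = (0.1002,0.9950)
P = B + -1.30·ex + -1.02·ey = (-4.5477,-3.3473)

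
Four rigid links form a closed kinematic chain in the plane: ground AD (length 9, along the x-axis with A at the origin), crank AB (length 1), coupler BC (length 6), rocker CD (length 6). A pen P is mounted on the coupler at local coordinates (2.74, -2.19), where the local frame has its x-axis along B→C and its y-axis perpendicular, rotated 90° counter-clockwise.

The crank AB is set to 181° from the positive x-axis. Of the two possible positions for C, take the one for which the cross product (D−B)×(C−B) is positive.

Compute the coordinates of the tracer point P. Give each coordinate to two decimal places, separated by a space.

2.49 -0.32

A=(0,0), D=(9.00,0)
B = A + 1.00·(cos181°, sin181°) = (-0.9998, -0.0175)
|BD| = 9.9999
circle(B,6.00) ∩ circle(D,6.00): a=4.9999, h=3.3167
  candidates: C₊=(3.9943,3.3080) cross=33.167; C₋=(4.0059,-3.3254) cross=-33.167
  mode + wants cross > 0 → take C=(3.9943,3.3080) (cross=33.167)
ex = (C−B)/|BC| = (0.8324,0.5542); ey = (-0.5542,0.8324)
P = B + 2.74·ex + -2.19·ey = (2.4946,-0.3217)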